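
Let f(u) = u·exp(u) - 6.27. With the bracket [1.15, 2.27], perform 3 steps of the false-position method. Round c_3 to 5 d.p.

1.42695

False-position update: c = (a·f(b) − b·f(a))/(f(b) − f(a)); replace the endpoint whose sign matches f(c).
f(1.150000) = -2.638078, f(2.270000) = 15.702240
step 1: c = 1.311101, f(c) = -1.405477 < 0 → new bracket [1.311101, 2.270000]
step 2: c = 1.389879, f(c) = -0.690518 < 0 → new bracket [1.389879, 2.270000]
step 3: c = 1.426953, f(c) = -0.325336 < 0 → new bracket [1.426953, 2.270000]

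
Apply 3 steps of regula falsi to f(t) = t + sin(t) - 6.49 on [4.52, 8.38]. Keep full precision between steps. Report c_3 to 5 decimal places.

6.38682

f(4.520000) = -2.951550, f(8.380000) = 2.754813
step 1: c = 6.516540, f(c) = 0.257783 > 0 → new bracket [4.520000, 6.516540]
step 2: c = 6.356172, f(c) = -0.060906 < 0 → new bracket [6.356172, 6.516540]
step 3: c = 6.386821, f(c) = 0.000271 > 0 → new bracket [6.356172, 6.386821]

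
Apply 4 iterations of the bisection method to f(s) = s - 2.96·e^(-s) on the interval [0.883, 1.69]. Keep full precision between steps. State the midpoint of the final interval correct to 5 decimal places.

f(0.883000) = -0.341080, f(1.690000) = 1.143822 (opposite signs)
step 1: m = 1.286500, f(m) = 0.468842 > 0 → root in [0.883000, 1.286500]
step 2: m = 1.084750, f(m) = 0.084311 > 0 → root in [0.883000, 1.084750]
step 3: m = 0.983875, f(m) = -0.122749 < 0 → root in [0.983875, 1.084750]
step 4: m = 1.034312, f(m) = -0.017881 < 0 → root in [1.034312, 1.084750]
Midpoint of [1.034312, 1.084750] = 1.059531

1.05953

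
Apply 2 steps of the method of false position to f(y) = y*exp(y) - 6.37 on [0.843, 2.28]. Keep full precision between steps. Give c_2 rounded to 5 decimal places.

f(0.843000) = -4.411436, f(2.280000) = 15.920831
step 1: c = 1.154782, f(c) = -2.705494 < 0 → new bracket [1.154782, 2.280000]
step 2: c = 1.318221, f(c) = -1.444114 < 0 → new bracket [1.318221, 2.280000]

1.31822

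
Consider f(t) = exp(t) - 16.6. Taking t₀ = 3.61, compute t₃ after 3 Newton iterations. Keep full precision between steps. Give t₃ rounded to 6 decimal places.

Newton update: t ← t − f(t)/f'(t).
f'(t) = exp(t)
t_0 = 3.610000: f = 20.366053, f' = 36.966053 → t_1 = 3.610000 - (20.366053)/(36.966053) = 3.059061
t_1 = 3.059061: f = 4.707533, f' = 21.307533 → t_2 = 3.059061 - (4.707533)/(21.307533) = 2.838128
t_2 = 2.838128: f = 0.483752, f' = 17.083752 → t_3 = 2.838128 - (0.483752)/(17.083752) = 2.809811

2.809811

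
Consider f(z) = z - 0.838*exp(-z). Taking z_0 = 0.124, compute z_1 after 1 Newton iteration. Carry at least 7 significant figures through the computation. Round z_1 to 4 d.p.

Newton update: z ← z − f(z)/f'(z).
f'(z) = 1 + 0.838*exp(-z)
z_0 = 0.124000: f = -0.616272, f' = 1.740272 → z_1 = 0.124000 - (-0.616272)/(1.740272) = 0.478124

0.4781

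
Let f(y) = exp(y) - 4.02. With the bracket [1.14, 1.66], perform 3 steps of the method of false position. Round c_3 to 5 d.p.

f(1.140000) = -0.893232, f(1.660000) = 1.239311
step 1: c = 1.357806, f(c) = -0.132346 < 0 → new bracket [1.357806, 1.660000]
step 2: c = 1.386963, f(c) = -0.017323 < 0 → new bracket [1.386963, 1.660000]
step 3: c = 1.390727, f(c) = -0.002229 < 0 → new bracket [1.390727, 1.660000]

1.39073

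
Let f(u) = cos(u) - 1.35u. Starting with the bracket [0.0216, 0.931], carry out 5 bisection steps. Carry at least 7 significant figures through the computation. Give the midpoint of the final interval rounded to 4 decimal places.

f(0.021600) = 0.970607, f(0.931000) = -0.659818 (opposite signs)
step 1: m = 0.476300, f(m) = 0.245692 > 0 → root in [0.476300, 0.931000]
step 2: m = 0.703650, f(m) = -0.187442 < 0 → root in [0.476300, 0.703650]
step 3: m = 0.589975, f(m) = 0.034488 > 0 → root in [0.589975, 0.703650]
step 4: m = 0.646813, f(m) = -0.075188 < 0 → root in [0.589975, 0.646813]
step 5: m = 0.618394, f(m) = -0.020021 < 0 → root in [0.589975, 0.618394]
Midpoint of [0.589975, 0.618394] = 0.604184

0.6042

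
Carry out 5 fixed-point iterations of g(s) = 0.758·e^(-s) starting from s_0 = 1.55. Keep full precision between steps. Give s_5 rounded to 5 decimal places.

s_1 = g(1.550000) = 0.160884
s_2 = g(0.160884) = 0.645354
s_3 = g(0.645354) = 0.397553
s_4 = g(0.397553) = 0.509347
s_5 = g(0.509347) = 0.455473

0.45547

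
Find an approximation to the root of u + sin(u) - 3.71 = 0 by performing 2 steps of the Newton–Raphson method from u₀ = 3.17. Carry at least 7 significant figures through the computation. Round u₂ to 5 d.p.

-259.53910

Newton update: u ← u − f(u)/f'(u).
f'(u) = 1 + cos(u)
u_0 = 3.170000: f = -0.568404, f' = 0.000403 → u_1 = 3.170000 - (-0.568404)/(0.000403) = 1411.987151
u_1 = 1411.987151: f = 1407.289725, f' = 0.841919 → u_2 = 1411.987151 - (1407.289725)/(0.841919) = -259.539097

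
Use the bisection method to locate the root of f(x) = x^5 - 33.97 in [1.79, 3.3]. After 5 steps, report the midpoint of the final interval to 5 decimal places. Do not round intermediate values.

2.00234

f(1.790000) = -15.593400, f(3.300000) = 357.383930 (opposite signs)
step 1: m = 2.545000, f(m) = 72.797466 > 0 → root in [1.790000, 2.545000]
step 2: m = 2.167500, f(m) = 13.870480 > 0 → root in [1.790000, 2.167500]
step 3: m = 1.978750, f(m) = -3.634257 < 0 → root in [1.978750, 2.167500]
step 4: m = 2.073125, f(m) = 4.323710 > 0 → root in [1.978750, 2.073125]
step 5: m = 2.025937, f(m) = 0.159523 > 0 → root in [1.978750, 2.025937]
Midpoint of [1.978750, 2.025937] = 2.002344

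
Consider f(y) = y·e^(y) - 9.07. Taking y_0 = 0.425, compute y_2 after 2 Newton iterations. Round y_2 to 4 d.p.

f'(y) = (y + 1)·e^(y)
y_0 = 0.425000: f = -8.419924, f' = 2.179666 → y_1 = 0.425000 - (-8.419924)/(2.179666) = 4.287942
y_1 = 4.287942: f = 303.162640, f' = 385.049078 → y_2 = 4.287942 - (303.162640)/(385.049078) = 3.500607

3.5006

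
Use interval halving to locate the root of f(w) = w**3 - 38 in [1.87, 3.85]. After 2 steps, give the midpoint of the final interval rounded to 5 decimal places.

3.60250

f(1.870000) = -31.460797, f(3.850000) = 19.066625 (opposite signs)
step 1: m = 2.860000, f(m) = -14.606344 < 0 → root in [2.860000, 3.850000]
step 2: m = 3.355000, f(m) = -0.236036 < 0 → root in [3.355000, 3.850000]
Midpoint of [3.355000, 3.850000] = 3.602500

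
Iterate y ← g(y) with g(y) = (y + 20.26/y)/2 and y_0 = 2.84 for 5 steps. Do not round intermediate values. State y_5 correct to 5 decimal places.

y_1 = g(2.840000) = 4.986901
y_2 = g(4.986901) = 4.524772
y_3 = g(4.524772) = 4.501173
y_4 = g(4.501173) = 4.501111
y_5 = g(4.501111) = 4.501111

4.50111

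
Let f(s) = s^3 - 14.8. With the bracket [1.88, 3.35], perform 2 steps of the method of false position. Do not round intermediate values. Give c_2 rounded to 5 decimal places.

False-position update: c = (a·f(b) − b·f(a))/(f(b) − f(a)); replace the endpoint whose sign matches f(c).
f(1.880000) = -8.155328, f(3.350000) = 22.795375
step 1: c = 2.267336, f(c) = -3.144045 < 0 → new bracket [2.267336, 3.350000]
step 2: c = 2.398563, f(c) = -1.000816 < 0 → new bracket [2.398563, 3.350000]

2.39856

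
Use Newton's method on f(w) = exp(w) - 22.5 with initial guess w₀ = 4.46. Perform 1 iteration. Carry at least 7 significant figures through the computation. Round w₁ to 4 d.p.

3.7202

f'(w) = exp(w)
w_0 = 4.460000: f = 63.987509, f' = 86.487509 → w_1 = 4.460000 - (63.987509)/(86.487509) = 3.720153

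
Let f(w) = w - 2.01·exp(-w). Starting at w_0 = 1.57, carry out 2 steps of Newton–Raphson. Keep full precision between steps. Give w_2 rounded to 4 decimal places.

Newton update: w ← w − f(w)/f'(w).
f'(w) = 1 + 2.01·exp(-w)
w_0 = 1.570000: f = 1.151829, f' = 1.418171 → w_1 = 1.570000 - (1.151829)/(1.418171) = 0.757806
w_1 = 0.757806: f = -0.184267, f' = 1.942074 → w_2 = 0.757806 - (-0.184267)/(1.942074) = 0.852688

0.8527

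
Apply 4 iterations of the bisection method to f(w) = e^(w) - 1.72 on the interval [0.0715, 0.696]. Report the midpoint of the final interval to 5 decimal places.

f(0.071500) = -0.645882, f(0.696000) = 0.285714 (opposite signs)
step 1: m = 0.383750, f(m) = -0.252222 < 0 → root in [0.383750, 0.696000]
step 2: m = 0.539875, f(m) = -0.004208 < 0 → root in [0.539875, 0.696000]
step 3: m = 0.617938, f(m) = 0.135098 > 0 → root in [0.539875, 0.617938]
step 4: m = 0.578906, f(m) = 0.064086 > 0 → root in [0.539875, 0.578906]
Midpoint of [0.539875, 0.578906] = 0.559391

0.55939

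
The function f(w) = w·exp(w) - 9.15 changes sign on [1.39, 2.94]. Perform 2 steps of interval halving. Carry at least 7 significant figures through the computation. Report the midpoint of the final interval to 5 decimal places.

1.58375

f(1.390000) = -3.569358, f(2.940000) = 46.462588 (opposite signs)
step 1: m = 2.165000, f(m) = 9.717113 > 0 → root in [1.390000, 2.165000]
step 2: m = 1.777500, f(m) = 1.364002 > 0 → root in [1.390000, 1.777500]
Midpoint of [1.390000, 1.777500] = 1.583750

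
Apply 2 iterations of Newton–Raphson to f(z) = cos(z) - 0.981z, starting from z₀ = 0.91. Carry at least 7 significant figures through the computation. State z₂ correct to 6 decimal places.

f'(z) = -sin(z) - 0.981
z_0 = 0.910000: f = -0.278964, f' = -1.770504 → z_1 = 0.910000 - (-0.278964)/(-1.770504) = 0.752438
z_1 = 0.752438: f = -0.008117, f' = -1.664421 → z_2 = 0.752438 - (-0.008117)/(-1.664421) = 0.747561

0.747561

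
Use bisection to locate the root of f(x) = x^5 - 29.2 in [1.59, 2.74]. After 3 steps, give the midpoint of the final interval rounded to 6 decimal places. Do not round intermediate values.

1.949375

f(1.590000) = -19.037850, f(2.740000) = 125.237518 (opposite signs)
step 1: m = 2.165000, f(m) = 18.365219 > 0 → root in [1.590000, 2.165000]
step 2: m = 1.877500, f(m) = -5.870806 < 0 → root in [1.877500, 2.165000]
step 3: m = 2.021250, f(m) = 4.536511 > 0 → root in [1.877500, 2.021250]
Midpoint of [1.877500, 2.021250] = 1.949375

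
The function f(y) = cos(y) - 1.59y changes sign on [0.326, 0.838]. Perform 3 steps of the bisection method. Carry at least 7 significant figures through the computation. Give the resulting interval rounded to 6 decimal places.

f(0.326000) = 0.428991, f(0.838000) = -0.663469 (opposite signs)
step 1: m = 0.582000, f(m) = -0.090015 < 0 → root in [0.326000, 0.582000]
step 2: m = 0.454000, f(m) = 0.176840 > 0 → root in [0.454000, 0.582000]
step 3: m = 0.518000, f(m) = 0.045191 > 0 → root in [0.518000, 0.582000]

[0.518000, 0.582000]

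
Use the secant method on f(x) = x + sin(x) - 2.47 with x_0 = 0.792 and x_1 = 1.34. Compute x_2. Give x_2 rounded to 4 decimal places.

1.4459

f(x_0) = -0.966240, f(x_1) = -0.156515
x_2 = 1.340000 - (-0.156515)·(1.340000 - 0.792000)/(-0.156515 - (-0.966240)) = 1.445925; f(x_2) = -0.031861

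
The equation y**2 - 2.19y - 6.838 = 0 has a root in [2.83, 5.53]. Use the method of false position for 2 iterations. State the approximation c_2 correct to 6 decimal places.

3.864621

False-position update: c = (a·f(b) − b·f(a))/(f(b) − f(a)); replace the endpoint whose sign matches f(c).
f(2.830000) = -5.026800, f(5.530000) = 11.632200
step 1: c = 3.644716, f(c) = -1.535971 < 0 → new bracket [3.644716, 5.530000]
step 2: c = 3.864621, f(c) = -0.366225 < 0 → new bracket [3.864621, 5.530000]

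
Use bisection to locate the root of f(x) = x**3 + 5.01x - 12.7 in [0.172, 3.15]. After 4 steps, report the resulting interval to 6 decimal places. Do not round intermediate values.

[1.474875, 1.661000]

f(0.172000) = -11.833192, f(3.150000) = 34.337375 (opposite signs)
step 1: m = 1.661000, f(m) = 0.204178 > 0 → root in [0.172000, 1.661000]
step 2: m = 0.916500, f(m) = -7.338500 < 0 → root in [0.916500, 1.661000]
step 3: m = 1.288750, f(m) = -4.102908 < 0 → root in [1.288750, 1.661000]
step 4: m = 1.474875, f(m) = -2.102645 < 0 → root in [1.474875, 1.661000]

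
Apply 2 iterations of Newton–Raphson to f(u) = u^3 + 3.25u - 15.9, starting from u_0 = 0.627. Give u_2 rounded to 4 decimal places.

f'(u) = 3u^2 + 3.25
u_0 = 0.627000: f = -13.615758, f' = 4.429387 → u_1 = 0.627000 - (-13.615758)/(4.429387) = 3.700960
u_1 = 3.700960: f = 46.820554, f' = 44.341313 → u_2 = 3.700960 - (46.820554)/(44.341313) = 2.645047

2.6450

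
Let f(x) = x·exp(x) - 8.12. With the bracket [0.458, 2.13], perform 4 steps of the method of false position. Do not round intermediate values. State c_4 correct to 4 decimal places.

1.6003

f(0.458000) = -7.395944, f(2.130000) = 9.803666
step 1: c = 1.176971, f(c) = -4.301282 < 0 → new bracket [1.176971, 2.130000]
step 2: c = 1.467596, f(c) = -1.752411 < 0 → new bracket [1.467596, 2.130000]
step 3: c = 1.568045, f(c) = -0.597676 < 0 → new bracket [1.568045, 2.130000]
step 4: c = 1.600336, f(c) = -0.190820 < 0 → new bracket [1.600336, 2.130000]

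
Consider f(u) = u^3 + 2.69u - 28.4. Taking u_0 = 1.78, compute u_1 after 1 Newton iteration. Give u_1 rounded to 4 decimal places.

3.2537

Newton update: u ← u − f(u)/f'(u).
f'(u) = 3u^2 + 2.69
u_0 = 1.780000: f = -17.972048, f' = 12.195200 → u_1 = 1.780000 - (-17.972048)/(12.195200) = 3.253699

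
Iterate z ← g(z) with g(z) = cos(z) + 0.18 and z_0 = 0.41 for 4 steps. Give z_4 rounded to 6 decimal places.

0.733377

z_1 = g(0.410000) = 1.097121
z_2 = g(1.097121) = 0.636160
z_3 = g(0.636160) = 0.984383
z_4 = g(0.984383) = 0.733377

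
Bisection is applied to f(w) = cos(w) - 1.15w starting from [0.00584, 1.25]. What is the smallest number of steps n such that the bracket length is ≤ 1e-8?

Initial width b − a = 1.25 − 0.00584 = 1.244160.
After n steps the width is (b−a)/2^n; need (b−a)/2^n ≤ 1e-8.
So n ≥ log₂(1.244160/1e-8) = log₂(124416000.0000) ≈ 26.8906.
Hence n = 27.

27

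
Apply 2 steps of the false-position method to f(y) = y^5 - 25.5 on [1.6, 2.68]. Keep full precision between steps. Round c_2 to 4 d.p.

1.8056

f(1.600000) = -15.014240, f(2.680000) = 112.752811
step 1: c = 1.726914, f(c) = -10.141349 < 0 → new bracket [1.726914, 2.680000]
step 2: c = 1.805563, f(c) = -6.310505 < 0 → new bracket [1.805563, 2.680000]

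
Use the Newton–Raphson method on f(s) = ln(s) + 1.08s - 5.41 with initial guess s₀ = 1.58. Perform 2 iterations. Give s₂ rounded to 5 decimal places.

f'(s) = 1/s + 1.08
s_0 = 1.580000: f = -3.246175, f' = 1.712911 → s_1 = 1.580000 - (-3.246175)/(1.712911) = 3.475121
s_1 = 3.475121: f = -0.411239, f' = 1.367760 → s_2 = 3.475121 - (-0.411239)/(1.367760) = 3.775788

3.77579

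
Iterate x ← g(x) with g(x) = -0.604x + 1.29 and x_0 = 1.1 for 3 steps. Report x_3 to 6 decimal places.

x_1 = g(1.100000) = 0.625600
x_2 = g(0.625600) = 0.912138
x_3 = g(0.912138) = 0.739069

0.739069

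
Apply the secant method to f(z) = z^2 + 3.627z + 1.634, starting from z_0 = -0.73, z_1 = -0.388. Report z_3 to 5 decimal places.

-0.52770

f(z_0) = -0.480810, f(z_1) = 0.377268
z_2 = -0.388000 - (0.377268)·(-0.388000 - -0.730000)/(0.377268 - (-0.480810)) = -0.538366; f(z_2) = -0.028815
z_3 = -0.538366 - (-0.028815)·(-0.538366 - -0.388000)/(-0.028815 - (0.377268)) = -0.527696; f(z_3) = -0.001491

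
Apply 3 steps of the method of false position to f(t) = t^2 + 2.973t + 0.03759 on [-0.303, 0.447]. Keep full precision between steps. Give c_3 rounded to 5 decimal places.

-0.01349

f(-0.303000) = -0.771420, f(0.447000) = 1.566330
step 1: c = -0.055512, f(c) = -0.124366 < 0 → new bracket [-0.055512, 0.447000]
step 2: c = -0.018548, f(c) = -0.017209 < 0 → new bracket [-0.018548, 0.447000]
step 3: c = -0.013489, f(c) = -0.002330 < 0 → new bracket [-0.013489, 0.447000]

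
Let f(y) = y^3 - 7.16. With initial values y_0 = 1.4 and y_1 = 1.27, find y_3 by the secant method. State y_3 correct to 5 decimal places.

f(y_0) = -4.416000, f(y_1) = -5.111617
y_2 = 1.270000 - (-5.111617)·(1.270000 - 1.400000)/(-5.111617 - (-4.416000)) = 2.225282; f(y_2) = 3.859325
y_3 = 2.225282 - (3.859325)·(2.225282 - 1.270000)/(3.859325 - (-5.111617)) = 1.814317; f(y_3) = -1.187731

1.81432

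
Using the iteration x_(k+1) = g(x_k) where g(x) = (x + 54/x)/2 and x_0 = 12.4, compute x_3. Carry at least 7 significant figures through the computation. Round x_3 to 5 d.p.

7.34874

x_1 = g(12.400000) = 8.377419
x_2 = g(8.377419) = 7.411659
x_3 = g(7.411659) = 7.348739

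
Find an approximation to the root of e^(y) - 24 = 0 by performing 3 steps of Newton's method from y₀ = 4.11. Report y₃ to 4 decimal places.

3.1792

Newton update: y ← y − f(y)/f'(y).
f'(y) = e^(y)
y_0 = 4.110000: f = 36.946718, f' = 60.946718 → y_1 = 4.110000 - (36.946718)/(60.946718) = 3.503787
y_1 = 3.503787: f = 9.241084, f' = 33.241084 → y_2 = 3.503787 - (9.241084)/(33.241084) = 3.225785
y_2 = 3.225785: f = 1.173320, f' = 25.173320 → y_3 = 3.225785 - (1.173320)/(25.173320) = 3.179175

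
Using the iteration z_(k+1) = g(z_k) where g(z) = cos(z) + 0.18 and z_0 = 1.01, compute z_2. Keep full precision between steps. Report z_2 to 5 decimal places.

z_1 = g(1.010000) = 0.711861
z_2 = g(0.711861) = 0.937148

0.93715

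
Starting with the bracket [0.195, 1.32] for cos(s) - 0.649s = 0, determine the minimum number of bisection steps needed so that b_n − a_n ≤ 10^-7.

Initial width b − a = 1.32 − 0.195 = 1.125000.
After n steps the width is (b−a)/2^n; need (b−a)/2^n ≤ 10^-7.
So n ≥ log₂(1.125000/10^-7) = log₂(11250000.0000) ≈ 23.4234.
Hence n = 24.

24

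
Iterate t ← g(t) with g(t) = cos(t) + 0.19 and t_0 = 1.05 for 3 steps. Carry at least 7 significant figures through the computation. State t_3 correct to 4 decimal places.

0.7612

t_1 = g(1.050000) = 0.687571
t_2 = g(0.687571) = 0.962790
t_3 = g(0.962790) = 0.761232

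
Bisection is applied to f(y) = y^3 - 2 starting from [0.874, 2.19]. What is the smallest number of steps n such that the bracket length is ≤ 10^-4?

Initial width b − a = 2.19 − 0.874 = 1.316000.
After n steps the width is (b−a)/2^n; need (b−a)/2^n ≤ 10^-4.
So n ≥ log₂(1.316000/10^-4) = log₂(13160.0000) ≈ 13.6839.
Hence n = 14.

14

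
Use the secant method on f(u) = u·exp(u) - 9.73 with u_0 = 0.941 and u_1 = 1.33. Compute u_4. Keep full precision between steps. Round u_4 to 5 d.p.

Secant update: u_(k+1) = u_k − f(u_k)·(u_k − u_(k-1))/(f(u_k) − f(u_(k-1))).
f(u_0) = -7.318647, f(u_1) = -4.701212
u_2 = 1.330000 - (-4.701212)·(1.330000 - 0.941000)/(-4.701212 - (-7.318647)) = 2.028688; f(u_2) = 5.696363
u_3 = 2.028688 - (5.696363)·(2.028688 - 1.330000)/(5.696363 - (-4.701212)) = 1.645909; f(u_3) = -1.194781
u_4 = 1.645909 - (-1.194781)·(1.645909 - 2.028688)/(-1.194781 - (5.696363)) = 1.712275; f(u_4) = -0.241342

1.71227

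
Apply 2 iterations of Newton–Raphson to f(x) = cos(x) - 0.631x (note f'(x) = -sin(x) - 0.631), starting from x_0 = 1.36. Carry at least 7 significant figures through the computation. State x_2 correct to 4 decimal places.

0.9377

x_0 = 1.360000: f = -0.648921, f' = -1.608865 → x_1 = 1.360000 - (-0.648921)/(-1.608865) = 0.956659
x_1 = 0.956659: f = -0.027398, f' = -1.448271 → x_2 = 0.956659 - (-0.027398)/(-1.448271) = 0.937741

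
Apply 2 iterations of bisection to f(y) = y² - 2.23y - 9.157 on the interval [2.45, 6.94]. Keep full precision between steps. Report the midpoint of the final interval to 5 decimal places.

f(2.450000) = -8.618000, f(6.940000) = 23.530400 (opposite signs)
step 1: m = 4.695000, f(m) = 2.416175 > 0 → root in [2.450000, 4.695000]
step 2: m = 3.572500, f(m) = -4.360919 < 0 → root in [3.572500, 4.695000]
Midpoint of [3.572500, 4.695000] = 4.133750

4.13375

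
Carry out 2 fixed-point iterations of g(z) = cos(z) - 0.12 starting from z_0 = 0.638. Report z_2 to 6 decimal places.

z_1 = g(0.638000) = 0.683289
z_2 = g(0.683289) = 0.655501

0.655501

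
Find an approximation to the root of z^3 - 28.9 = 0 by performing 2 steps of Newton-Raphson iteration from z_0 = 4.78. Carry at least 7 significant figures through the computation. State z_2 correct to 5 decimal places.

3.14543

f'(z) = 3z^2
z_0 = 4.780000: f = 80.315352, f' = 68.545200 → z_1 = 4.780000 - (80.315352)/(68.545200) = 3.608286
z_1 = 3.608286: f = 18.078912, f' = 39.059189 → z_2 = 3.608286 - (18.078912)/(39.059189) = 3.145427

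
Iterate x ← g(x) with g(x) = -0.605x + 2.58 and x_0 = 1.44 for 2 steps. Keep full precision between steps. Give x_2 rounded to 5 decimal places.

1.54618

x_1 = g(1.440000) = 1.708800
x_2 = g(1.708800) = 1.546176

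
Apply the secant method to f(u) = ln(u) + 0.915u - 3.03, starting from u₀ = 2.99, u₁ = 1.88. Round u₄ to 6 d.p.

2.368922

f(u_0) = 0.801123, f(u_1) = -0.678528
u_2 = 1.880000 - (-0.678528)·(1.880000 - 2.990000)/(-0.678528 - (0.801123)) = 2.389016; f(u_2) = 0.026831
u_3 = 2.389016 - (0.026831)·(2.389016 - 1.880000)/(0.026831 - (-0.678528)) = 2.369654; f(u_3) = 0.000977
u_4 = 2.369654 - (0.000977)·(2.369654 - 2.389016)/(0.000977 - (0.026831)) = 2.368922; f(u_4) = -0.000001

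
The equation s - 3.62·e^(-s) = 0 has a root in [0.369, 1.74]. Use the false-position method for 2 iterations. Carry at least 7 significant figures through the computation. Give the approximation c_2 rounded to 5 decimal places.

False-position update: c = (a·f(b) − b·f(a))/(f(b) − f(a)); replace the endpoint whose sign matches f(c).
f(0.369000) = -2.133960, f(1.740000) = 1.104616
step 1: c = 1.272378, f(c) = 0.258183 > 0 → new bracket [0.369000, 1.272378]
step 2: c = 1.174877, f(c) = 0.056815 > 0 → new bracket [0.369000, 1.174877]

1.17488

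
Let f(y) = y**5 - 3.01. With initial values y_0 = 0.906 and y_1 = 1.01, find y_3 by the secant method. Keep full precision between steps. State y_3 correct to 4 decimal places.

1.1643

f(y_0) = -2.399563, f(y_1) = -1.958990
y_2 = 1.010000 - (-1.958990)·(1.010000 - 0.906000)/(-1.958990 - (-2.399563)) = 1.472432; f(y_2) = 3.911116
y_3 = 1.472432 - (3.911116)·(1.472432 - 1.010000)/(3.911116 - (-1.958990)) = 1.164324; f(y_3) = -0.870217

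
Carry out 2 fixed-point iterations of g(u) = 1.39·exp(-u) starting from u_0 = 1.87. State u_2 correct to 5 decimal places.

u_1 = g(1.870000) = 0.214232
u_2 = g(0.214232) = 1.121954

1.12195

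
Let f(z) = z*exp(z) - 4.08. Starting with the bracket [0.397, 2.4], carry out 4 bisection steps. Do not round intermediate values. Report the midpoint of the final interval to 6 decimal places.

1.210719

f(0.397000) = -3.489520, f(2.400000) = 22.375623 (opposite signs)
step 1: m = 1.398500, f(m) = 1.582697 > 0 → root in [0.397000, 1.398500]
step 2: m = 0.897750, f(m) = -1.876854 < 0 → root in [0.897750, 1.398500]
step 3: m = 1.148125, f(m) = -0.460792 < 0 → root in [1.148125, 1.398500]
step 4: m = 1.273312, f(m) = 0.469122 > 0 → root in [1.148125, 1.273312]
Midpoint of [1.148125, 1.273312] = 1.210719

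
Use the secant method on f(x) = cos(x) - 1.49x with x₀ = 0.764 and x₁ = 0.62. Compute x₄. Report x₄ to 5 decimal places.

0.56635

Secant update: x_(k+1) = x_k − f(x_k)·(x_k − x_(k-1))/(f(x_k) − f(x_(k-1))).
f(x_0) = -0.416285, f(x_1) = -0.109922
x_2 = 0.620000 - (-0.109922)·(0.620000 - 0.764000)/(-0.109922 - (-0.416285)) = 0.568334; f(x_2) = -0.004018
x_3 = 0.568334 - (-0.004018)·(0.568334 - 0.620000)/(-0.004018 - (-0.109922)) = 0.566373; f(x_3) = -0.000044
x_4 = 0.566373 - (-0.000044)·(0.566373 - 0.568334)/(-0.000044 - (-0.004018)) = 0.566352; f(x_4) = -0.000000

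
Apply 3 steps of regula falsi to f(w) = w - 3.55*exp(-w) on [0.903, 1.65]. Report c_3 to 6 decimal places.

1.137953

f(0.903000) = -0.535999, f(1.650000) = 0.968223
step 1: c = 1.169178, f(c) = 0.066470 > 0 → new bracket [0.903000, 1.169178]
step 2: c = 1.139811, f(c) = 0.004239 > 0 → new bracket [0.903000, 1.139811]
step 3: c = 1.137953, f(c) = 0.000269 > 0 → new bracket [0.903000, 1.137953]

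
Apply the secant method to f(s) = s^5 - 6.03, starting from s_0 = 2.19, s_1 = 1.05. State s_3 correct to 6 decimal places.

f(s_0) = 44.345640, f(s_1) = -4.753718
s_2 = 1.050000 - (-4.753718)·(1.050000 - 2.190000)/(-4.753718 - (44.345640)) = 1.160373; f(s_2) = -3.926280
s_3 = 1.160373 - (-3.926280)·(1.160373 - 1.050000)/(-3.926280 - (-4.753718)) = 1.684104; f(s_3) = 7.517034

1.684104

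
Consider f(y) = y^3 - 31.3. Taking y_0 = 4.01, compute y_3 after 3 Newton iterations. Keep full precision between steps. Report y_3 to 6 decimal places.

3.151505

f'(y) = 3y^2
y_0 = 4.010000: f = 33.181201, f' = 48.240300 → y_1 = 4.010000 - (33.181201)/(48.240300) = 3.322168
y_1 = 3.322168: f = 5.366119, f' = 33.110409 → y_2 = 3.322168 - (5.366119)/(33.110409) = 3.160101
y_2 = 3.160101: f = 0.257522, f' = 29.958715 → y_3 = 3.160101 - (0.257522)/(29.958715) = 3.151505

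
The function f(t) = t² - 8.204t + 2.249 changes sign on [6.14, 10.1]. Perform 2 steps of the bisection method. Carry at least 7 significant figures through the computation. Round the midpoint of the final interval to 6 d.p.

f(6.140000) = -10.423960, f(10.100000) = 21.398600 (opposite signs)
step 1: m = 8.120000, f(m) = 1.566920 > 0 → root in [6.140000, 8.120000]
step 2: m = 7.130000, f(m) = -5.408620 < 0 → root in [7.130000, 8.120000]
Midpoint of [7.130000, 8.120000] = 7.625000

7.625000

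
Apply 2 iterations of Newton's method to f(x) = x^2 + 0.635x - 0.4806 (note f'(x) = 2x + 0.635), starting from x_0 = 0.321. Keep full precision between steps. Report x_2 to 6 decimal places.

x_0 = 0.321000: f = -0.173724, f' = 1.277000 → x_1 = 0.321000 - (-0.173724)/(1.277000) = 0.457041
x_1 = 0.457041: f = 0.018507, f' = 1.549081 → x_2 = 0.457041 - (0.018507)/(1.549081) = 0.445094

0.445094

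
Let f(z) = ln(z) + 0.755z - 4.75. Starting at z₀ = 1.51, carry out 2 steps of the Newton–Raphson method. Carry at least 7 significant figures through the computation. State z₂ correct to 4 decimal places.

4.3350

Newton update: z ← z − f(z)/f'(z).
f'(z) = 1/z + 0.755
z_0 = 1.510000: f = -3.197840, f' = 1.417252 → z_1 = 1.510000 - (-3.197840)/(1.417252) = 3.766367
z_1 = 3.766367: f = -0.580282, f' = 1.020508 → z_2 = 3.766367 - (-0.580282)/(1.020508) = 4.334988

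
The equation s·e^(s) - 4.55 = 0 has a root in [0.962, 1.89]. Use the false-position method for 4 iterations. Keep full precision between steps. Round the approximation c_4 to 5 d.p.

False-position update: c = (a·f(b) − b·f(a))/(f(b) − f(a)); replace the endpoint whose sign matches f(c).
f(0.962000) = -2.032518, f(1.890000) = 7.960607
step 1: c = 1.150747, f(c) = -0.913000 < 0 → new bracket [1.150747, 1.890000]
step 2: c = 1.226809, f(c) = -0.366179 < 0 → new bracket [1.226809, 1.890000]
step 3: c = 1.255973, f(c) = -0.139959 < 0 → new bracket [1.255973, 1.890000]
step 4: c = 1.266928, f(c) = -0.052496 < 0 → new bracket [1.266928, 1.890000]

1.26693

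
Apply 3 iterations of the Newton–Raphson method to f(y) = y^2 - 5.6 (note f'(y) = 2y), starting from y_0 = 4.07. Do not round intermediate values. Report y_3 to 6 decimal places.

2.366546

Newton update: y ← y − f(y)/f'(y).
y_0 = 4.070000: f = 10.964900, f' = 8.140000 → y_1 = 4.070000 - (10.964900)/(8.140000) = 2.722961
y_1 = 2.722961: f = 1.814515, f' = 5.445921 → y_2 = 2.722961 - (1.814515)/(5.445921) = 2.389773
y_2 = 2.389773: f = 0.111014, f' = 4.779546 → y_3 = 2.389773 - (0.111014)/(4.779546) = 2.366546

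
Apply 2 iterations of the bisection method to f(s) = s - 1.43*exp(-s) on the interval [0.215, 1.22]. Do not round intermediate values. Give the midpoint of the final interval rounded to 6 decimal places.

f(0.215000) = -0.938354, f(1.220000) = 0.797821 (opposite signs)
step 1: m = 0.717500, f(m) = 0.019702 > 0 → root in [0.215000, 0.717500]
step 2: m = 0.466250, f(m) = -0.430861 < 0 → root in [0.466250, 0.717500]
Midpoint of [0.466250, 0.717500] = 0.591875

0.591875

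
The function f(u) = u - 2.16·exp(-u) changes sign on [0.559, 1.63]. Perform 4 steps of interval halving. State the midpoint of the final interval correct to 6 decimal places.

f(0.559000) = -0.676046, f(1.630000) = 1.206792 (opposite signs)
step 1: m = 1.094500, f(m) = 0.371533 > 0 → root in [0.559000, 1.094500]
step 2: m = 0.826750, f(m) = -0.118183 < 0 → root in [0.826750, 1.094500]
step 3: m = 0.960625, f(m) = 0.134093 > 0 → root in [0.826750, 0.960625]
step 4: m = 0.893688, f(m) = 0.009936 > 0 → root in [0.826750, 0.893688]
Midpoint of [0.826750, 0.893688] = 0.860219

0.860219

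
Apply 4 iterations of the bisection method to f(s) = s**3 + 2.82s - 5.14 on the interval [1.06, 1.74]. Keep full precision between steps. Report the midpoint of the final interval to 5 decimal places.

1.20875

f(1.060000) = -0.959784, f(1.740000) = 5.034824 (opposite signs)
step 1: m = 1.400000, f(m) = 1.552000 > 0 → root in [1.060000, 1.400000]
step 2: m = 1.230000, f(m) = 0.189467 > 0 → root in [1.060000, 1.230000]
step 3: m = 1.145000, f(m) = -0.409976 < 0 → root in [1.145000, 1.230000]
step 4: m = 1.187500, f(m) = -0.116689 < 0 → root in [1.187500, 1.230000]
Midpoint of [1.187500, 1.230000] = 1.208750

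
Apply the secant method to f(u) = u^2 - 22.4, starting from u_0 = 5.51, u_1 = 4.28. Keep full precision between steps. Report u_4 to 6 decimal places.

4.732857

f(u_0) = 7.960100, f(u_1) = -4.081600
u_2 = 4.280000 - (-4.081600)·(4.280000 - 5.510000)/(-4.081600 - (7.960100)) = 4.696915; f(u_2) = -0.338987
u_3 = 4.696915 - (-0.338987)·(4.696915 - 4.280000)/(-0.338987 - (-4.081600)) = 4.734677; f(u_3) = 0.017170
u_4 = 4.734677 - (0.017170)·(4.734677 - 4.696915)/(0.017170 - (-0.338987)) = 4.732857; f(u_4) = -0.000065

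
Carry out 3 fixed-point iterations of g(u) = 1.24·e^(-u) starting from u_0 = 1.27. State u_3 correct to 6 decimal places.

u_1 = g(1.270000) = 0.348231
u_2 = g(0.348231) = 0.875360
u_3 = g(0.875360) = 0.516723

0.516723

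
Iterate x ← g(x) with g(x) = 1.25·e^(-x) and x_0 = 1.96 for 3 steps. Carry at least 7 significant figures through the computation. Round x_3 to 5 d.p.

x_1 = g(1.960000) = 0.176073
x_2 = g(0.176073) = 1.048196
x_3 = g(1.048196) = 0.438212

0.43821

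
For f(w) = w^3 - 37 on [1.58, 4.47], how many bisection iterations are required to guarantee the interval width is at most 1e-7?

25

Initial width b − a = 4.47 − 1.58 = 2.890000.
After n steps the width is (b−a)/2^n; need (b−a)/2^n ≤ 1e-7.
So n ≥ log₂(2.890000/1e-7) = log₂(28900000.0000) ≈ 24.7846.
Hence n = 25.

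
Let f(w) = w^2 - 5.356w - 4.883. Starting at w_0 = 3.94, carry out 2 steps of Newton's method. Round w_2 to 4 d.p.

Newton update: w ← w − f(w)/f'(w).
f'(w) = 2w - 5.356
w_0 = 3.940000: f = -10.462040, f' = 2.524000 → w_1 = 3.940000 - (-10.462040)/(2.524000) = 8.085024
w_1 = 8.085024: f = 17.181222, f' = 10.814048 → w_2 = 8.085024 - (17.181222)/(10.814048) = 6.496236

6.4962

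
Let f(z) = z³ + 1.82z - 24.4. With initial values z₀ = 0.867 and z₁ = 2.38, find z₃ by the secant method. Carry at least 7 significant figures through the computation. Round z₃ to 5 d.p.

f(z_0) = -22.170346, f(z_1) = -6.587128
z_2 = 2.380000 - (-6.587128)·(2.380000 - 0.867000)/(-6.587128 - (-22.170346)) = 3.019555; f(z_2) = 8.627024
z_3 = 3.019555 - (8.627024)·(3.019555 - 2.380000)/(8.627024 - (-6.587128)) = 2.656902; f(z_3) = -0.809024

2.65690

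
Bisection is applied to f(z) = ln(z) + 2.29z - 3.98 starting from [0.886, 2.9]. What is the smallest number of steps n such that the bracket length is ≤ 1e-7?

25

Initial width b − a = 2.9 − 0.886 = 2.014000.
After n steps the width is (b−a)/2^n; need (b−a)/2^n ≤ 1e-7.
So n ≥ log₂(2.014000/1e-7) = log₂(20140000.0000) ≈ 24.2636.
Hence n = 25.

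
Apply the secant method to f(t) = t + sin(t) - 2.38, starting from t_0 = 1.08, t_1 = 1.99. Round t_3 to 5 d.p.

Secant update: t_(k+1) = t_k − f(t_k)·(t_k − t_(k-1))/(f(t_k) − f(t_(k-1))).
f(t_0) = -0.418042, f(t_1) = 0.523413
t_2 = 1.990000 - (0.523413)·(1.990000 - 1.080000)/(0.523413 - (-0.418042)) = 1.484075; f(t_2) = 0.100317
t_3 = 1.484075 - (0.100317)·(1.484075 - 1.990000)/(0.100317 - (0.523413)) = 1.364119; f(t_3) = -0.037163

1.36412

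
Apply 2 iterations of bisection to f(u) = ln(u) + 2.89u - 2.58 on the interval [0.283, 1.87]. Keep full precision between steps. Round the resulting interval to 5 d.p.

[0.67975, 1.07650]

f(0.283000) = -3.024438, f(1.870000) = 3.450238 (opposite signs)
step 1: m = 1.076500, f(m) = 0.604800 > 0 → root in [0.283000, 1.076500]
step 2: m = 0.679750, f(m) = -1.001553 < 0 → root in [0.679750, 1.076500]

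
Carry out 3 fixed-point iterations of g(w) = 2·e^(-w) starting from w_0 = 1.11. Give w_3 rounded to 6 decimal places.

w_1 = g(1.110000) = 0.659118
w_2 = g(0.659118) = 1.034615
w_3 = g(1.034615) = 0.710726

0.710726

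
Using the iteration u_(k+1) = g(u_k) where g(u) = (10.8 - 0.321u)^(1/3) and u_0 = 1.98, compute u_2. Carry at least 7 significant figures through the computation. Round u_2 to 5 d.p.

2.16192

u_1 = g(1.980000) = 2.166178
u_2 = g(2.166178) = 2.161924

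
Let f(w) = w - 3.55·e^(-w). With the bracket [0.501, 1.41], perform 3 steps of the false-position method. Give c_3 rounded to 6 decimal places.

1.139262

f(0.501000) = -1.650032, f(1.410000) = 0.543291
step 1: c = 1.184839, f(c) = 0.099264 > 0 → new bracket [0.501000, 1.184839]
step 2: c = 1.146034, f(c) = 0.017506 > 0 → new bracket [0.501000, 1.146034]
step 3: c = 1.139262, f(c) = 0.003067 > 0 → new bracket [0.501000, 1.139262]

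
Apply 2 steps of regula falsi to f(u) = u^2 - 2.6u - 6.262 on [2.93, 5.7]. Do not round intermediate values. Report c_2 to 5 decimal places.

4.04861

f(2.930000) = -5.295100, f(5.700000) = 11.408000
step 1: c = 3.808126, f(c) = -1.661304 < 0 → new bracket [3.808126, 5.700000]
step 2: c = 4.048611, f(c) = -0.397135 < 0 → new bracket [4.048611, 5.700000]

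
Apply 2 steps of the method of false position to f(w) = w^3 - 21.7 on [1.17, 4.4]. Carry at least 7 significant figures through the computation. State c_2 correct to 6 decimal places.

f(1.170000) = -20.098387, f(4.400000) = 63.484000
step 1: c = 1.946692, f(c) = -14.322794 < 0 → new bracket [1.946692, 4.400000]
step 2: c = 2.398301, f(c) = -7.905340 < 0 → new bracket [2.398301, 4.400000]

2.398301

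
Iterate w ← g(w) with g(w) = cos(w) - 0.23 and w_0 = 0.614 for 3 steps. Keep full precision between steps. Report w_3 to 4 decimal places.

0.5940

w_1 = g(0.614000) = 0.587350
w_2 = g(0.587350) = 0.602412
w_3 = g(0.602412) = 0.593971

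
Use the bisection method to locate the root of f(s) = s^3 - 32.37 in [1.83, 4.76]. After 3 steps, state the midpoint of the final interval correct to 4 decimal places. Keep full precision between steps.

3.1119

f(1.830000) = -26.241513, f(4.760000) = 75.480176 (opposite signs)
step 1: m = 3.295000, f(m) = 3.403897 > 0 → root in [1.830000, 3.295000]
step 2: m = 2.562500, f(m) = -15.543584 < 0 → root in [2.562500, 3.295000]
step 3: m = 2.928750, f(m) = -7.248423 < 0 → root in [2.928750, 3.295000]
Midpoint of [2.928750, 3.295000] = 3.111875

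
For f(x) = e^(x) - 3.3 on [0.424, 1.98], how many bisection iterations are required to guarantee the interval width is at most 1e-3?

11

Initial width b − a = 1.98 − 0.424 = 1.556000.
After n steps the width is (b−a)/2^n; need (b−a)/2^n ≤ 1e-3.
So n ≥ log₂(1.556000/1e-3) = log₂(1556.0000) ≈ 10.6036.
Hence n = 11.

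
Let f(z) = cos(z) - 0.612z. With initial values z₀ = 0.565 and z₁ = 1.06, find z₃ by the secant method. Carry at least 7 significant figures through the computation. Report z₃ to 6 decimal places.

0.949982

f(z_0) = 0.498809, f(z_1) = -0.159848
z_2 = 1.060000 - (-0.159848)·(1.060000 - 0.565000)/(-0.159848 - (0.498809)) = 0.939870; f(z_2) = 0.014693
z_3 = 0.939870 - (0.014693)·(0.939870 - 1.060000)/(0.014693 - (-0.159848)) = 0.949982; f(z_3) = 0.000308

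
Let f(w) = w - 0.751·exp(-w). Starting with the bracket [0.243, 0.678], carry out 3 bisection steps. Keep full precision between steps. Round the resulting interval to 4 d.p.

f(0.243000) = -0.345988, f(0.678000) = 0.296769 (opposite signs)
step 1: m = 0.460500, f(m) = -0.013357 < 0 → root in [0.460500, 0.678000]
step 2: m = 0.569250, f(m) = 0.144222 > 0 → root in [0.460500, 0.569250]
step 3: m = 0.514875, f(m) = 0.066096 > 0 → root in [0.460500, 0.514875]

[0.4605, 0.5149]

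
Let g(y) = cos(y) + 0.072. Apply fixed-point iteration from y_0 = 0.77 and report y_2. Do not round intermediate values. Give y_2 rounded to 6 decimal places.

0.775909

y_1 = g(0.770000) = 0.789911
y_2 = g(0.789911) = 0.775909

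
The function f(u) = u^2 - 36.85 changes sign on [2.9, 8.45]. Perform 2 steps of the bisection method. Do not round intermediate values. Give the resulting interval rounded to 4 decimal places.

[5.6750, 7.0625]

f(2.900000) = -28.440000, f(8.450000) = 34.552500 (opposite signs)
step 1: m = 5.675000, f(m) = -4.644375 < 0 → root in [5.675000, 8.450000]
step 2: m = 7.062500, f(m) = 13.028906 > 0 → root in [5.675000, 7.062500]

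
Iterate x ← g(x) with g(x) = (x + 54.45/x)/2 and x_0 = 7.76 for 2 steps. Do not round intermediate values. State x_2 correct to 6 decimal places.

x_1 = g(7.760000) = 7.388376
x_2 = g(7.388376) = 7.379030

7.379030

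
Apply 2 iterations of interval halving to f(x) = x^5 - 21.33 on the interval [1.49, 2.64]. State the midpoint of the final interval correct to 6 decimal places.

f(1.490000) = -13.986022, f(2.640000) = 106.908856 (opposite signs)
step 1: m = 2.065000, f(m) = 16.219165 > 0 → root in [1.490000, 2.065000]
step 2: m = 1.777500, f(m) = -3.586142 < 0 → root in [1.777500, 2.065000]
Midpoint of [1.777500, 2.065000] = 1.921250

1.921250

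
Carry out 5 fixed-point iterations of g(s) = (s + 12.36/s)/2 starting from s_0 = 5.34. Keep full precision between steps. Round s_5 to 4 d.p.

s_1 = g(5.340000) = 3.827303
s_2 = g(3.827303) = 3.528366
s_3 = g(3.528366) = 3.515702
s_4 = g(3.515702) = 3.515679
s_5 = g(3.515679) = 3.515679

3.5157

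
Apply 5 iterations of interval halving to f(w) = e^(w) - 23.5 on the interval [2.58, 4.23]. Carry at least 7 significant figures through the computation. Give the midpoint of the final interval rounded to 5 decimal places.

3.17297

f(2.580000) = -10.302862, f(4.230000) = 45.217232 (opposite signs)
step 1: m = 3.405000, f(m) = 6.614296 > 0 → root in [2.580000, 3.405000]
step 2: m = 2.992500, f(m) = -3.564541 < 0 → root in [2.992500, 3.405000]
step 3: m = 3.198750, f(m) = 1.001884 > 0 → root in [2.992500, 3.198750]
step 4: m = 3.095625, f(m) = -1.398953 < 0 → root in [3.095625, 3.198750]
step 5: m = 3.147188, f(m) = -0.229476 < 0 → root in [3.147188, 3.198750]
Midpoint of [3.147188, 3.198750] = 3.172969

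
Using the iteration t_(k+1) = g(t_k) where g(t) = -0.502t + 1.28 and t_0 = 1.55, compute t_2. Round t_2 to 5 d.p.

1.02805

t_1 = g(1.550000) = 0.501900
t_2 = g(0.501900) = 1.028046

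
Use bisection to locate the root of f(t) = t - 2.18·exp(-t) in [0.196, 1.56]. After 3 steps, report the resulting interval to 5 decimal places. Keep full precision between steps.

[0.87800, 1.04850]

f(0.196000) = -1.595987, f(1.560000) = 1.101903 (opposite signs)
step 1: m = 0.878000, f(m) = -0.028037 < 0 → root in [0.878000, 1.560000]
step 2: m = 1.219000, f(m) = 0.574754 > 0 → root in [0.878000, 1.219000]
step 3: m = 1.048500, f(m) = 0.284491 > 0 → root in [0.878000, 1.048500]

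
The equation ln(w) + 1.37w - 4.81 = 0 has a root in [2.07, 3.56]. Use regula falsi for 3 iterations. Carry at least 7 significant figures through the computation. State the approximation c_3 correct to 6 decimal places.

f(2.070000) = -1.246551, f(3.560000) = 1.336961
step 1: c = 2.788929, f(c) = 0.036490 > 0 → new bracket [2.070000, 2.788929]
step 2: c = 2.768482, f(c) = 0.001120 > 0 → new bracket [2.070000, 2.768482]
step 3: c = 2.767855, f(c) = 0.000034 > 0 → new bracket [2.070000, 2.767855]

2.767855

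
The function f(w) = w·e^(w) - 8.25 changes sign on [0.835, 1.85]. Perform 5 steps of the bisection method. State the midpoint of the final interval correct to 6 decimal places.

f(0.835000) = -6.325480, f(1.850000) = 3.515666 (opposite signs)
step 1: m = 1.342500, f(m) = -3.110100 < 0 → root in [1.342500, 1.850000]
step 2: m = 1.596250, f(m) = -0.373315 < 0 → root in [1.596250, 1.850000]
step 3: m = 1.723125, f(m) = 1.402959 > 0 → root in [1.596250, 1.723125]
step 4: m = 1.659687, f(m) = 0.476085 > 0 → root in [1.596250, 1.659687]
step 5: m = 1.627969, f(m) = 0.042088 > 0 → root in [1.596250, 1.627969]
Midpoint of [1.596250, 1.627969] = 1.612109

1.612109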